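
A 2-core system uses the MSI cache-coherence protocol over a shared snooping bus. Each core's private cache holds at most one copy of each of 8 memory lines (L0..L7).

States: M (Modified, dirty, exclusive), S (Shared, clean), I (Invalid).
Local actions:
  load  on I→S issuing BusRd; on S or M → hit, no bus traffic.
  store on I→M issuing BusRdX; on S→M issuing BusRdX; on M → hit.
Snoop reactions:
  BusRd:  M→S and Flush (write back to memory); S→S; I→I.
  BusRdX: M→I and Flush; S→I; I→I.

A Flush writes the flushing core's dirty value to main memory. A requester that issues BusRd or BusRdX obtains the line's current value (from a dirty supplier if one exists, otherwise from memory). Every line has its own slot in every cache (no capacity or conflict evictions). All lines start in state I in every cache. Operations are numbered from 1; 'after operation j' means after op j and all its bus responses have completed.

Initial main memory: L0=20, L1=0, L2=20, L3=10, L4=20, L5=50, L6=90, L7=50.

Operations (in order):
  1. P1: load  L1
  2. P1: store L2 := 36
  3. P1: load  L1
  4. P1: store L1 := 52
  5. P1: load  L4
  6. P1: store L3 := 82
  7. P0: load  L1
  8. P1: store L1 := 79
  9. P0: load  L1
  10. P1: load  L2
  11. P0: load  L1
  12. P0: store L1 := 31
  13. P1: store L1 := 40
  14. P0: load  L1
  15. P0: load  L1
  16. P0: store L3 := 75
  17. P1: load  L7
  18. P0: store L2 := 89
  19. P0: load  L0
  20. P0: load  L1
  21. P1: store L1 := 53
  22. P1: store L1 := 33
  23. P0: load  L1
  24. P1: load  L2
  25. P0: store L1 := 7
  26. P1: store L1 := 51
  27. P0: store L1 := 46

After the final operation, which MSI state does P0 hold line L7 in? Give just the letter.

state = I

[1] P1: load  L1 | P0:I, P1:S(0) | bus: BusRd
[2] P1: store L2 := 36 | P0:I, P1:M(36) | bus: BusRdX
[3] P1: load  L1 | P0:I, P1:S(0) | bus: none
[4] P1: store L1 := 52 | P0:I, P1:M(52) | bus: BusRdX
[5] P1: load  L4 | P0:I, P1:S(20) | bus: BusRd
[6] P1: store L3 := 82 | P0:I, P1:M(82) | bus: BusRdX
[7] P0: load  L1 | P0:S(52), P1:S(52) | bus: BusRd,Flush
[8] P1: store L1 := 79 | P0:I, P1:M(79) | bus: BusRdX
[9] P0: load  L1 | P0:S(79), P1:S(79) | bus: BusRd,Flush
[10] P1: load  L2 | P0:I, P1:M(36) | bus: none
[11] P0: load  L1 | P0:S(79), P1:S(79) | bus: none
[12] P0: store L1 := 31 | P0:M(31), P1:I | bus: BusRdX
[13] P1: store L1 := 40 | P0:I, P1:M(40) | bus: BusRdX,Flush
[14] P0: load  L1 | P0:S(40), P1:S(40) | bus: BusRd,Flush
[15] P0: load  L1 | P0:S(40), P1:S(40) | bus: none
[16] P0: store L3 := 75 | P0:M(75), P1:I | bus: BusRdX,Flush
[17] P1: load  L7 | P0:I, P1:S(50) | bus: BusRd
[18] P0: store L2 := 89 | P0:M(89), P1:I | bus: BusRdX,Flush
[19] P0: load  L0 | P0:S(20), P1:I | bus: BusRd
[20] P0: load  L1 | P0:S(40), P1:S(40) | bus: none
[21] P1: store L1 := 53 | P0:I, P1:M(53) | bus: BusRdX
[22] P1: store L1 := 33 | P0:I, P1:M(33) | bus: none
[23] P0: load  L1 | P0:S(33), P1:S(33) | bus: BusRd,Flush
[24] P1: load  L2 | P0:S(89), P1:S(89) | bus: BusRd,Flush
[25] P0: store L1 := 7 | P0:M(7), P1:I | bus: BusRdX
[26] P1: store L1 := 51 | P0:I, P1:M(51) | bus: BusRdX,Flush
[27] P0: store L1 := 46 | P0:M(46), P1:I | bus: BusRdX,Flush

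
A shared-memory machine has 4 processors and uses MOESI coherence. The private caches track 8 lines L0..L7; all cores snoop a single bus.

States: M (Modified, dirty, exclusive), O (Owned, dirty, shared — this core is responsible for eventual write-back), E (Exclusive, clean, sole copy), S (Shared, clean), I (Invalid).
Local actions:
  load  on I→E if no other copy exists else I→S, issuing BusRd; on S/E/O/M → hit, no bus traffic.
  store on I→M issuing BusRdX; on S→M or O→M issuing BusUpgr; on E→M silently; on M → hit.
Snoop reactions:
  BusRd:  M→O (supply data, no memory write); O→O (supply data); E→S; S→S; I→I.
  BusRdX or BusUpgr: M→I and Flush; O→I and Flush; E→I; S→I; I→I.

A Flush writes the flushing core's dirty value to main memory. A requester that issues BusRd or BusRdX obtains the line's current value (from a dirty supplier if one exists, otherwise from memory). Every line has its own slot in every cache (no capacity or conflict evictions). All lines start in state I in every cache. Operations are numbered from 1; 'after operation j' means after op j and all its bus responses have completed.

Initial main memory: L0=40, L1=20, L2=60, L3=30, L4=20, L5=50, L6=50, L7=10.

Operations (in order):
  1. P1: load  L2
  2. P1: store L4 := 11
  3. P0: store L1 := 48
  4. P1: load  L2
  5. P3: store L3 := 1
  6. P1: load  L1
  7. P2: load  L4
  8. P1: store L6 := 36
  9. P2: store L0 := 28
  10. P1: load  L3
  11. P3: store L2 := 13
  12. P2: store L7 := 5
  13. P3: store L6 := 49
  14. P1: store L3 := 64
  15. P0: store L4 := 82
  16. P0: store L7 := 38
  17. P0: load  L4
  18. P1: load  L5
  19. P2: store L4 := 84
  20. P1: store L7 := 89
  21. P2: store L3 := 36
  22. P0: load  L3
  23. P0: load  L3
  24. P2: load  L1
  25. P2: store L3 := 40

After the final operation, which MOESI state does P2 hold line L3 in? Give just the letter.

step 1: P1: load  L2  ⟶  IEII  (L2)  txn=BusRd  M[L2]=60
step 2: P1: store L4 := 11  ⟶  IMII  (L4)  txn=BusRdX  M[L4]=20
step 3: P0: store L1 := 48  ⟶  MIII  (L1)  txn=BusRdX  M[L1]=20
step 4: P1: load  L2  ⟶  IEII  (L2)  txn=∅  M[L2]=60
step 5: P3: store L3 := 1  ⟶  IIIM  (L3)  txn=BusRdX  M[L3]=30
step 6: P1: load  L1  ⟶  OSII  (L1)  txn=BusRd  M[L1]=20
step 7: P2: load  L4  ⟶  IOSI  (L4)  txn=BusRd  M[L4]=20
step 8: P1: store L6 := 36  ⟶  IMII  (L6)  txn=BusRdX  M[L6]=50
step 9: P2: store L0 := 28  ⟶  IIMI  (L0)  txn=BusRdX  M[L0]=40
step 10: P1: load  L3  ⟶  ISIO  (L3)  txn=BusRd  M[L3]=30
step 11: P3: store L2 := 13  ⟶  IIIM  (L2)  txn=BusRdX  M[L2]=60
step 12: P2: store L7 := 5  ⟶  IIMI  (L7)  txn=BusRdX  M[L7]=10
step 13: P3: store L6 := 49  ⟶  IIIM  (L6)  txn=BusRdX+Flush  M[L6]=36
step 14: P1: store L3 := 64  ⟶  IMII  (L3)  txn=BusUpgr+Flush  M[L3]=1
step 15: P0: store L4 := 82  ⟶  MIII  (L4)  txn=BusRdX+Flush  M[L4]=11
step 16: P0: store L7 := 38  ⟶  MIII  (L7)  txn=BusRdX+Flush  M[L7]=5
step 17: P0: load  L4  ⟶  MIII  (L4)  txn=∅  M[L4]=11
step 18: P1: load  L5  ⟶  IEII  (L5)  txn=BusRd  M[L5]=50
step 19: P2: store L4 := 84  ⟶  IIMI  (L4)  txn=BusRdX+Flush  M[L4]=82
step 20: P1: store L7 := 89  ⟶  IMII  (L7)  txn=BusRdX+Flush  M[L7]=38
step 21: P2: store L3 := 36  ⟶  IIMI  (L3)  txn=BusRdX+Flush  M[L3]=64
step 22: P0: load  L3  ⟶  SIOI  (L3)  txn=BusRd  M[L3]=64
step 23: P0: load  L3  ⟶  SIOI  (L3)  txn=∅  M[L3]=64
step 24: P2: load  L1  ⟶  OSSI  (L1)  txn=BusRd  M[L1]=20
step 25: P2: store L3 := 40  ⟶  IIMI  (L3)  txn=BusUpgr  M[L3]=64

state = M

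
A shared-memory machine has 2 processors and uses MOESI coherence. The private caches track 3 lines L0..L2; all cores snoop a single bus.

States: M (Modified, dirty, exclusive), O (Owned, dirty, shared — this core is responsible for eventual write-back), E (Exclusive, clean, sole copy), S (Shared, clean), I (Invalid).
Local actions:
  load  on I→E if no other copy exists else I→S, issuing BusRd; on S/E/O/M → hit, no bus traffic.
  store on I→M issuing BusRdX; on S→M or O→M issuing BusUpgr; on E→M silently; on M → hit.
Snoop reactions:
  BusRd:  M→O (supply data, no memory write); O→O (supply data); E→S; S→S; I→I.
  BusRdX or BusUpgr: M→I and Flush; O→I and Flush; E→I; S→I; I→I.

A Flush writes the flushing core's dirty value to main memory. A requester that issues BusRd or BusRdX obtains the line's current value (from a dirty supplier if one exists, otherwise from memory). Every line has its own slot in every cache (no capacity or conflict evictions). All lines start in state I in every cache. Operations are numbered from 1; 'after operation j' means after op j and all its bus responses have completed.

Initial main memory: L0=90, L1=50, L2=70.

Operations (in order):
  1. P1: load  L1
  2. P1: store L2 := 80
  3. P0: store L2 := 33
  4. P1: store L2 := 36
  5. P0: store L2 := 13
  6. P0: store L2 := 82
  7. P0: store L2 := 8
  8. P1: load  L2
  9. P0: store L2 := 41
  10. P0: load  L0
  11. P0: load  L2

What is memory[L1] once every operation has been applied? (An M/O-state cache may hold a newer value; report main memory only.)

1. P1: load  L1  bus=[BusRd]  L1: P0=I P1=E  mem[L1]=50
2. P1: store L2 := 80  bus=[BusRdX]  L2: P0=I P1=M  mem[L2]=70
3. P0: store L2 := 33  bus=[BusRdX,Flush]  L2: P0=M P1=I  mem[L2]=80
4. P1: store L2 := 36  bus=[BusRdX,Flush]  L2: P0=I P1=M  mem[L2]=33
5. P0: store L2 := 13  bus=[BusRdX,Flush]  L2: P0=M P1=I  mem[L2]=36
6. P0: store L2 := 82  bus=[-]  L2: P0=M P1=I  mem[L2]=36
7. P0: store L2 := 8  bus=[-]  L2: P0=M P1=I  mem[L2]=36
8. P1: load  L2  bus=[BusRd]  L2: P0=O P1=S  mem[L2]=36
9. P0: store L2 := 41  bus=[BusUpgr]  L2: P0=M P1=I  mem[L2]=36
10. P0: load  L0  bus=[BusRd]  L0: P0=E P1=I  mem[L0]=90
11. P0: load  L2  bus=[-]  L2: P0=M P1=I  mem[L2]=36

memory[L1] = 50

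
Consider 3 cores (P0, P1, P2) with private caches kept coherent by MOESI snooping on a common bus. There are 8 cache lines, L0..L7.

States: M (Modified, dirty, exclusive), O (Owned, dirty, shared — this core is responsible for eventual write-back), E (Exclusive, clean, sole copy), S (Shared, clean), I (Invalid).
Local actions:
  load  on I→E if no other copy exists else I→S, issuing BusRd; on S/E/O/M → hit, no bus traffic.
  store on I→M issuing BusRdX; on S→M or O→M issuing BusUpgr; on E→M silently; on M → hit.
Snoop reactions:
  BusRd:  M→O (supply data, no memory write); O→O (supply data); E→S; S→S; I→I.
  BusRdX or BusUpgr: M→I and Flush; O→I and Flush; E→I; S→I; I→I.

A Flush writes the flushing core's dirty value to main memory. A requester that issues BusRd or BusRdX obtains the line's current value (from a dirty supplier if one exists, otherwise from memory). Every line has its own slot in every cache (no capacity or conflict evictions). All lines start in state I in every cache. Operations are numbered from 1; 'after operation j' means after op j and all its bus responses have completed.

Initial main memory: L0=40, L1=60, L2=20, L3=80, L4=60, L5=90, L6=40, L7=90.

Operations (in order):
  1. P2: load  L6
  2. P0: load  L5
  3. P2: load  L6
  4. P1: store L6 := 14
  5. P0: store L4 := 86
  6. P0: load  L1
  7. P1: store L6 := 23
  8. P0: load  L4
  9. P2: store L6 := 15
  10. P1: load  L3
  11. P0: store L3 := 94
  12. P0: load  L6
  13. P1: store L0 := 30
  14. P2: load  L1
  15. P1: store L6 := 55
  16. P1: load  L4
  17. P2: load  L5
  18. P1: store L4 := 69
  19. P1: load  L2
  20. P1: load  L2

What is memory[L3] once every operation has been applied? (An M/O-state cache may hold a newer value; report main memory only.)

1. P2: load  L6  bus=[BusRd]  L6: P0=I P1=I P2=E  mem[L6]=40
2. P0: load  L5  bus=[BusRd]  L5: P0=E P1=I P2=I  mem[L5]=90
3. P2: load  L6  bus=[-]  L6: P0=I P1=I P2=E  mem[L6]=40
4. P1: store L6 := 14  bus=[BusRdX]  L6: P0=I P1=M P2=I  mem[L6]=40
5. P0: store L4 := 86  bus=[BusRdX]  L4: P0=M P1=I P2=I  mem[L4]=60
6. P0: load  L1  bus=[BusRd]  L1: P0=E P1=I P2=I  mem[L1]=60
7. P1: store L6 := 23  bus=[-]  L6: P0=I P1=M P2=I  mem[L6]=40
8. P0: load  L4  bus=[-]  L4: P0=M P1=I P2=I  mem[L4]=60
9. P2: store L6 := 15  bus=[BusRdX,Flush]  L6: P0=I P1=I P2=M  mem[L6]=23
10. P1: load  L3  bus=[BusRd]  L3: P0=I P1=E P2=I  mem[L3]=80
11. P0: store L3 := 94  bus=[BusRdX]  L3: P0=M P1=I P2=I  mem[L3]=80
12. P0: load  L6  bus=[BusRd]  L6: P0=S P1=I P2=O  mem[L6]=23
13. P1: store L0 := 30  bus=[BusRdX]  L0: P0=I P1=M P2=I  mem[L0]=40
14. P2: load  L1  bus=[BusRd]  L1: P0=S P1=I P2=S  mem[L1]=60
15. P1: store L6 := 55  bus=[BusRdX,Flush]  L6: P0=I P1=M P2=I  mem[L6]=15
16. P1: load  L4  bus=[BusRd]  L4: P0=O P1=S P2=I  mem[L4]=60
17. P2: load  L5  bus=[BusRd]  L5: P0=S P1=I P2=S  mem[L5]=90
18. P1: store L4 := 69  bus=[BusUpgr,Flush]  L4: P0=I P1=M P2=I  mem[L4]=86
19. P1: load  L2  bus=[BusRd]  L2: P0=I P1=E P2=I  mem[L2]=20
20. P1: load  L2  bus=[-]  L2: P0=I P1=E P2=I  mem[L2]=20

memory[L3] = 80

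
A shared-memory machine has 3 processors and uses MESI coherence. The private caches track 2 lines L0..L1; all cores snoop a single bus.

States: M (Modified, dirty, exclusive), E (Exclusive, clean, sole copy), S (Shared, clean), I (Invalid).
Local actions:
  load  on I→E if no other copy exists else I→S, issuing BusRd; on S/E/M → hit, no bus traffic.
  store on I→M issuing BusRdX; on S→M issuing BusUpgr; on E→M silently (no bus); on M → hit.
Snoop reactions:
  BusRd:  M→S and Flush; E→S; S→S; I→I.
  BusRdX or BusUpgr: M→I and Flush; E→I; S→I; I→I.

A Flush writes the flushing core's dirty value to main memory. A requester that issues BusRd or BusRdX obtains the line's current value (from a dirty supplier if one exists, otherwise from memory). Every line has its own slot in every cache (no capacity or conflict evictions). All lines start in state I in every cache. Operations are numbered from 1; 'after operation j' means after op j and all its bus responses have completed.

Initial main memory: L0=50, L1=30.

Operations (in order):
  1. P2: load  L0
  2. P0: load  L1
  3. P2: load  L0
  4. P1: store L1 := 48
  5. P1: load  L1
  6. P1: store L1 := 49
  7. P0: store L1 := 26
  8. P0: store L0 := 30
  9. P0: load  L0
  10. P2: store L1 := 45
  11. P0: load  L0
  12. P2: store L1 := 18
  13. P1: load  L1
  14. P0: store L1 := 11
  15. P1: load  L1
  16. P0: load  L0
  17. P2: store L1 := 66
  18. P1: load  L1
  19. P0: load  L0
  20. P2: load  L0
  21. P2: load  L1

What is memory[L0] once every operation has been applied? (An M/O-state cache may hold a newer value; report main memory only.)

memory[L0] = 30

1. P2: load  L0  bus=[BusRd]  L0: P0=I P1=I P2=E  mem[L0]=50
2. P0: load  L1  bus=[BusRd]  L1: P0=E P1=I P2=I  mem[L1]=30
3. P2: load  L0  bus=[-]  L0: P0=I P1=I P2=E  mem[L0]=50
4. P1: store L1 := 48  bus=[BusRdX]  L1: P0=I P1=M P2=I  mem[L1]=30
5. P1: load  L1  bus=[-]  L1: P0=I P1=M P2=I  mem[L1]=30
6. P1: store L1 := 49  bus=[-]  L1: P0=I P1=M P2=I  mem[L1]=30
7. P0: store L1 := 26  bus=[BusRdX,Flush]  L1: P0=M P1=I P2=I  mem[L1]=49
8. P0: store L0 := 30  bus=[BusRdX]  L0: P0=M P1=I P2=I  mem[L0]=50
9. P0: load  L0  bus=[-]  L0: P0=M P1=I P2=I  mem[L0]=50
10. P2: store L1 := 45  bus=[BusRdX,Flush]  L1: P0=I P1=I P2=M  mem[L1]=26
11. P0: load  L0  bus=[-]  L0: P0=M P1=I P2=I  mem[L0]=50
12. P2: store L1 := 18  bus=[-]  L1: P0=I P1=I P2=M  mem[L1]=26
13. P1: load  L1  bus=[BusRd,Flush]  L1: P0=I P1=S P2=S  mem[L1]=18
14. P0: store L1 := 11  bus=[BusRdX]  L1: P0=M P1=I P2=I  mem[L1]=18
15. P1: load  L1  bus=[BusRd,Flush]  L1: P0=S P1=S P2=I  mem[L1]=11
16. P0: load  L0  bus=[-]  L0: P0=M P1=I P2=I  mem[L0]=50
17. P2: store L1 := 66  bus=[BusRdX]  L1: P0=I P1=I P2=M  mem[L1]=11
18. P1: load  L1  bus=[BusRd,Flush]  L1: P0=I P1=S P2=S  mem[L1]=66
19. P0: load  L0  bus=[-]  L0: P0=M P1=I P2=I  mem[L0]=50
20. P2: load  L0  bus=[BusRd,Flush]  L0: P0=S P1=I P2=S  mem[L0]=30
21. P2: load  L1  bus=[-]  L1: P0=I P1=S P2=S  mem[L1]=66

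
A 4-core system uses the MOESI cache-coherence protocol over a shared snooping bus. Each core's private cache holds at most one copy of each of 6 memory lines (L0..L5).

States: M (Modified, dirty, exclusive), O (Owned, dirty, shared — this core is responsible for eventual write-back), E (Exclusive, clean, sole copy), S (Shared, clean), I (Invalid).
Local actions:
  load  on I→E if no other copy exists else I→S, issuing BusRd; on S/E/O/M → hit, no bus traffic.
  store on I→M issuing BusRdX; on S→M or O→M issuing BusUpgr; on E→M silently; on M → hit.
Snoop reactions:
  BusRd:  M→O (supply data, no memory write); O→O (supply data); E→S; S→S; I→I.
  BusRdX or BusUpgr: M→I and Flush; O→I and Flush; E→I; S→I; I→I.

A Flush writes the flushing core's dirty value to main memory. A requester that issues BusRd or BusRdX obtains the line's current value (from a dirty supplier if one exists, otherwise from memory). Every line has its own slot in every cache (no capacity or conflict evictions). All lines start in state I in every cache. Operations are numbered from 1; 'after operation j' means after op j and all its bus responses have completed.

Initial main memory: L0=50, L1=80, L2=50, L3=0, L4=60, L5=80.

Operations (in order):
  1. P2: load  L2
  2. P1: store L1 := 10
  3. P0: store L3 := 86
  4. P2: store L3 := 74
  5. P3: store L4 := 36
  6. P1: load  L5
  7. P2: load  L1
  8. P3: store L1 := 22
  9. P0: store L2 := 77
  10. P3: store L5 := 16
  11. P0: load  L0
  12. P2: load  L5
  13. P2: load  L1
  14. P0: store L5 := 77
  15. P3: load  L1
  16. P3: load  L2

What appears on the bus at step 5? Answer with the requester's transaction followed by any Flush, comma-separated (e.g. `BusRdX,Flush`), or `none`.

1. P2: load  L2  bus=[BusRd]  L2: P0=I P1=I P2=E P3=I  mem[L2]=50
2. P1: store L1 := 10  bus=[BusRdX]  L1: P0=I P1=M P2=I P3=I  mem[L1]=80
3. P0: store L3 := 86  bus=[BusRdX]  L3: P0=M P1=I P2=I P3=I  mem[L3]=0
4. P2: store L3 := 74  bus=[BusRdX,Flush]  L3: P0=I P1=I P2=M P3=I  mem[L3]=86
5. P3: store L4 := 36  bus=[BusRdX]  L4: P0=I P1=I P2=I P3=M  mem[L4]=60
6. P1: load  L5  bus=[BusRd]  L5: P0=I P1=E P2=I P3=I  mem[L5]=80
7. P2: load  L1  bus=[BusRd]  L1: P0=I P1=O P2=S P3=I  mem[L1]=80
8. P3: store L1 := 22  bus=[BusRdX,Flush]  L1: P0=I P1=I P2=I P3=M  mem[L1]=10
9. P0: store L2 := 77  bus=[BusRdX]  L2: P0=M P1=I P2=I P3=I  mem[L2]=50
10. P3: store L5 := 16  bus=[BusRdX]  L5: P0=I P1=I P2=I P3=M  mem[L5]=80
11. P0: load  L0  bus=[BusRd]  L0: P0=E P1=I P2=I P3=I  mem[L0]=50
12. P2: load  L5  bus=[BusRd]  L5: P0=I P1=I P2=S P3=O  mem[L5]=80
13. P2: load  L1  bus=[BusRd]  L1: P0=I P1=I P2=S P3=O  mem[L1]=10
14. P0: store L5 := 77  bus=[BusRdX,Flush]  L5: P0=M P1=I P2=I P3=I  mem[L5]=16
15. P3: load  L1  bus=[-]  L1: P0=I P1=I P2=S P3=O  mem[L1]=10
16. P3: load  L2  bus=[BusRd]  L2: P0=O P1=I P2=I P3=S  mem[L2]=50

bus = BusRdX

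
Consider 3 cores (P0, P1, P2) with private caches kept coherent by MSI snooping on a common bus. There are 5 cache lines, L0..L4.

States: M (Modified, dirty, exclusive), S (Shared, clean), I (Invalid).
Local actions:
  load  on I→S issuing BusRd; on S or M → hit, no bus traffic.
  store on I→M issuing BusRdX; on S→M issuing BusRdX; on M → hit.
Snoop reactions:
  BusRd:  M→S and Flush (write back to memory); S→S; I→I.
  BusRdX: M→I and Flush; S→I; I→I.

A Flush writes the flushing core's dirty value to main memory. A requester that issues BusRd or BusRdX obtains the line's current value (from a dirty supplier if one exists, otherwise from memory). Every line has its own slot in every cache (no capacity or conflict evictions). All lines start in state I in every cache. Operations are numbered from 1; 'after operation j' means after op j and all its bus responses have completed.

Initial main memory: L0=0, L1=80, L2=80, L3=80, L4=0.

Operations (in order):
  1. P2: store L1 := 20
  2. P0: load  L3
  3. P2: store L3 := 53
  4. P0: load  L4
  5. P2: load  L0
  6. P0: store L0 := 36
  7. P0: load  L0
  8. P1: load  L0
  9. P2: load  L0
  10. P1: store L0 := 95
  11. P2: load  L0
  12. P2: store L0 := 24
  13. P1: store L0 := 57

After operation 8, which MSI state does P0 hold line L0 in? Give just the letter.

state = S

step 1: P2: store L1 := 20  ⟶  IIM  (L1)  txn=BusRdX  M[L1]=80
step 2: P0: load  L3  ⟶  SII  (L3)  txn=BusRd  M[L3]=80
step 3: P2: store L3 := 53  ⟶  IIM  (L3)  txn=BusRdX  M[L3]=80
step 4: P0: load  L4  ⟶  SII  (L4)  txn=BusRd  M[L4]=0
step 5: P2: load  L0  ⟶  IIS  (L0)  txn=BusRd  M[L0]=0
step 6: P0: store L0 := 36  ⟶  MII  (L0)  txn=BusRdX  M[L0]=0
step 7: P0: load  L0  ⟶  MII  (L0)  txn=∅  M[L0]=0
step 8: P1: load  L0  ⟶  SSI  (L0)  txn=BusRd+Flush  M[L0]=36
step 9: P2: load  L0  ⟶  SSS  (L0)  txn=BusRd  M[L0]=36
step 10: P1: store L0 := 95  ⟶  IMI  (L0)  txn=BusRdX  M[L0]=36
step 11: P2: load  L0  ⟶  ISS  (L0)  txn=BusRd+Flush  M[L0]=95
step 12: P2: store L0 := 24  ⟶  IIM  (L0)  txn=BusRdX  M[L0]=95
step 13: P1: store L0 := 57  ⟶  IMI  (L0)  txn=BusRdX+Flush  M[L0]=24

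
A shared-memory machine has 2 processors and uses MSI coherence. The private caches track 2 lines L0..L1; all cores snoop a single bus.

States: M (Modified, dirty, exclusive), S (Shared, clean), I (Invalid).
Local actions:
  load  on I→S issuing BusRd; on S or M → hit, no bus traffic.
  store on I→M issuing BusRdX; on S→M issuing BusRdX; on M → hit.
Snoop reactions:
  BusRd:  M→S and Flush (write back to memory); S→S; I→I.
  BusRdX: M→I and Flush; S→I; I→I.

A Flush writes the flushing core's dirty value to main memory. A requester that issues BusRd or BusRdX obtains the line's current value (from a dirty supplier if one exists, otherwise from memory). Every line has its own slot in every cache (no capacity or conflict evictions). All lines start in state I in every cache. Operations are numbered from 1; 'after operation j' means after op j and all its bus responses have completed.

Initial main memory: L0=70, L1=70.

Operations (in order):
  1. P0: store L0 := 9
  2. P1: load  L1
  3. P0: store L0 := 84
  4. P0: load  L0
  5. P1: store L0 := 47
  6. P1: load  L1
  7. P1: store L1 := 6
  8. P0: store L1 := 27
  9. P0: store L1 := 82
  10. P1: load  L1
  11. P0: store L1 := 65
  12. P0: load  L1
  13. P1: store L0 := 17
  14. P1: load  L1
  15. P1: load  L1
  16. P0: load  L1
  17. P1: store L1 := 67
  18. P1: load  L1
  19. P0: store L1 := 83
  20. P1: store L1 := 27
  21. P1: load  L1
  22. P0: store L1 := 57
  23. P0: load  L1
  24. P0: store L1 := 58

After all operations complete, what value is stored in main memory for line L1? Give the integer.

  op1 P0: store L0 := 9 → M/I on L0; bus BusRdX; mem=70
  op2 P1: load  L1 → I/S on L1; bus BusRd; mem=70
  op3 P0: store L0 := 84 → M/I on L0; bus (none); mem=70
  op4 P0: load  L0 → M/I on L0; bus (none); mem=70
  op5 P1: store L0 := 47 → I/M on L0; bus BusRdX Flush; mem=84
  op6 P1: load  L1 → I/S on L1; bus (none); mem=70
  op7 P1: store L1 := 6 → I/M on L1; bus BusRdX; mem=70
  op8 P0: store L1 := 27 → M/I on L1; bus BusRdX Flush; mem=6
  op9 P0: store L1 := 82 → M/I on L1; bus (none); mem=6
  op10 P1: load  L1 → S/S on L1; bus BusRd Flush; mem=82
  op11 P0: store L1 := 65 → M/I on L1; bus BusRdX; mem=82
  op12 P0: load  L1 → M/I on L1; bus (none); mem=82
  op13 P1: store L0 := 17 → I/M on L0; bus (none); mem=84
  op14 P1: load  L1 → S/S on L1; bus BusRd Flush; mem=65
  op15 P1: load  L1 → S/S on L1; bus (none); mem=65
  op16 P0: load  L1 → S/S on L1; bus (none); mem=65
  op17 P1: store L1 := 67 → I/M on L1; bus BusRdX; mem=65
  op18 P1: load  L1 → I/M on L1; bus (none); mem=65
  op19 P0: store L1 := 83 → M/I on L1; bus BusRdX Flush; mem=67
  op20 P1: store L1 := 27 → I/M on L1; bus BusRdX Flush; mem=83
  op21 P1: load  L1 → I/M on L1; bus (none); mem=83
  op22 P0: store L1 := 57 → M/I on L1; bus BusRdX Flush; mem=27
  op23 P0: load  L1 → M/I on L1; bus (none); mem=27
  op24 P0: store L1 := 58 → M/I on L1; bus (none); mem=27

memory[L1] = 27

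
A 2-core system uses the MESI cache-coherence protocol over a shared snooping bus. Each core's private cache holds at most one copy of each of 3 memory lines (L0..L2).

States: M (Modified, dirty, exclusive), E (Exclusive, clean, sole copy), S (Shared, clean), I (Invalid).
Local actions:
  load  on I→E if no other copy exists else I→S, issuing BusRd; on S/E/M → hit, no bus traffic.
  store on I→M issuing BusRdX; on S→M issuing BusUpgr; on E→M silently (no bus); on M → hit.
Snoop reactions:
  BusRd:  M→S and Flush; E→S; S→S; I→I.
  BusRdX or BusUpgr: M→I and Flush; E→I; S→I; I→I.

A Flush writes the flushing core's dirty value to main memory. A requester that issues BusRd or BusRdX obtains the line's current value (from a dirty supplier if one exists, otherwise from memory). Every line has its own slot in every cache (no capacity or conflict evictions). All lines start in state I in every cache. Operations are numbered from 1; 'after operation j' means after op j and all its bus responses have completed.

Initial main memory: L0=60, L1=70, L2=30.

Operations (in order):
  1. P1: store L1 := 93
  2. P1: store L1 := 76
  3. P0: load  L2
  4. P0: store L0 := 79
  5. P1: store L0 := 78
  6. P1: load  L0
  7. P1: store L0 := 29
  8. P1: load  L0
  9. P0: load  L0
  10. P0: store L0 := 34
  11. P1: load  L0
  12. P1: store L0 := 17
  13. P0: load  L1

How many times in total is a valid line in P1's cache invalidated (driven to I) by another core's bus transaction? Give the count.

[1] P1: store L1 := 93 | P0:I, P1:M(93) | bus: BusRdX
[2] P1: store L1 := 76 | P0:I, P1:M(76) | bus: none
[3] P0: load  L2 | P0:E(30), P1:I | bus: BusRd
[4] P0: store L0 := 79 | P0:M(79), P1:I | bus: BusRdX
[5] P1: store L0 := 78 | P0:I, P1:M(78) | bus: BusRdX,Flush
[6] P1: load  L0 | P0:I, P1:M(78) | bus: none
[7] P1: store L0 := 29 | P0:I, P1:M(29) | bus: none
[8] P1: load  L0 | P0:I, P1:M(29) | bus: none
[9] P0: load  L0 | P0:S(29), P1:S(29) | bus: BusRd,Flush
[10] P0: store L0 := 34 | P0:M(34), P1:I | bus: BusUpgr
[11] P1: load  L0 | P0:S(34), P1:S(34) | bus: BusRd,Flush
[12] P1: store L0 := 17 | P0:I, P1:M(17) | bus: BusUpgr
[13] P0: load  L1 | P0:S(76), P1:S(76) | bus: BusRd,Flush

invalidations = 1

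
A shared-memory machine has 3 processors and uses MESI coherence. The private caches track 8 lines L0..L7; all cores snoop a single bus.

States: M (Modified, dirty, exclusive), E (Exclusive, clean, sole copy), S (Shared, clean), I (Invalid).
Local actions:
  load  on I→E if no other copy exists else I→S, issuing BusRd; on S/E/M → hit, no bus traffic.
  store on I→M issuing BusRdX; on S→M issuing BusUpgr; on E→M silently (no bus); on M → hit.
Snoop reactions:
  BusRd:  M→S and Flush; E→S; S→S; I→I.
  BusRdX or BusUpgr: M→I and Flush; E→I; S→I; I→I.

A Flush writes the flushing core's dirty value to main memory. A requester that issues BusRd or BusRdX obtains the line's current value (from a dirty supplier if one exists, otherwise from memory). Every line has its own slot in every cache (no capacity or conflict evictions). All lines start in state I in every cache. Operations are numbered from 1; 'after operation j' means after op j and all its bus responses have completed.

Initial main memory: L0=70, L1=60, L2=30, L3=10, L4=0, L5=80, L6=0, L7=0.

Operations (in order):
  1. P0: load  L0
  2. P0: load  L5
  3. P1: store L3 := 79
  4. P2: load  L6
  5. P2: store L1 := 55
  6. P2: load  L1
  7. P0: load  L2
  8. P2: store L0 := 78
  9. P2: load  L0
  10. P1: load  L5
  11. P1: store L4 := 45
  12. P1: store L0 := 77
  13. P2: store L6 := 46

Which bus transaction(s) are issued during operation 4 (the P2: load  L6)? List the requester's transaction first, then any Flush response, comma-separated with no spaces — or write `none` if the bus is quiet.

bus = BusRd

[1] P0: load  L0 | P0:E(70), P1:I, P2:I | bus: BusRd
[2] P0: load  L5 | P0:E(80), P1:I, P2:I | bus: BusRd
[3] P1: store L3 := 79 | P0:I, P1:M(79), P2:I | bus: BusRdX
[4] P2: load  L6 | P0:I, P1:I, P2:E(0) | bus: BusRd
[5] P2: store L1 := 55 | P0:I, P1:I, P2:M(55) | bus: BusRdX
[6] P2: load  L1 | P0:I, P1:I, P2:M(55) | bus: none
[7] P0: load  L2 | P0:E(30), P1:I, P2:I | bus: BusRd
[8] P2: store L0 := 78 | P0:I, P1:I, P2:M(78) | bus: BusRdX
[9] P2: load  L0 | P0:I, P1:I, P2:M(78) | bus: none
[10] P1: load  L5 | P0:S(80), P1:S(80), P2:I | bus: BusRd
[11] P1: store L4 := 45 | P0:I, P1:M(45), P2:I | bus: BusRdX
[12] P1: store L0 := 77 | P0:I, P1:M(77), P2:I | bus: BusRdX,Flush
[13] P2: store L6 := 46 | P0:I, P1:I, P2:M(46) | bus: none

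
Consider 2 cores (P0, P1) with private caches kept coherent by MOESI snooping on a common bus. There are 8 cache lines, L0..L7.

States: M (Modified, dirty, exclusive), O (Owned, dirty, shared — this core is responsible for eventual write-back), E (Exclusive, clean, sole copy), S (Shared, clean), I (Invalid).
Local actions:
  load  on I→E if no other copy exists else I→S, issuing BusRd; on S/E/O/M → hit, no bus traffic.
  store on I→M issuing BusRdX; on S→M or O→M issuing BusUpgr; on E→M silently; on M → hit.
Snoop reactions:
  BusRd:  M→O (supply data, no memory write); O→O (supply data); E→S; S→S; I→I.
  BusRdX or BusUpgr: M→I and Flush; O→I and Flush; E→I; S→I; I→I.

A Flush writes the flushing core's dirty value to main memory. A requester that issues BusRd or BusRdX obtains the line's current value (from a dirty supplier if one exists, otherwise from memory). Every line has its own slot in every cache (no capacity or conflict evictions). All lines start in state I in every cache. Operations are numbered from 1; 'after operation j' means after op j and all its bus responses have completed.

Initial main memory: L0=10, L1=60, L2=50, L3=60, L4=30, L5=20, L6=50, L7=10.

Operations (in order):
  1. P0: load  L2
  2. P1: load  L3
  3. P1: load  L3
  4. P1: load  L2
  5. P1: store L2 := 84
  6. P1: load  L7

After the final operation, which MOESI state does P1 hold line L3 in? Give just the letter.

1. P0: load  L2  bus=[BusRd]  L2: P0=E P1=I  mem[L2]=50
2. P1: load  L3  bus=[BusRd]  L3: P0=I P1=E  mem[L3]=60
3. P1: load  L3  bus=[-]  L3: P0=I P1=E  mem[L3]=60
4. P1: load  L2  bus=[BusRd]  L2: P0=S P1=S  mem[L2]=50
5. P1: store L2 := 84  bus=[BusUpgr]  L2: P0=I P1=M  mem[L2]=50
6. P1: load  L7  bus=[BusRd]  L7: P0=I P1=E  mem[L7]=10

state = E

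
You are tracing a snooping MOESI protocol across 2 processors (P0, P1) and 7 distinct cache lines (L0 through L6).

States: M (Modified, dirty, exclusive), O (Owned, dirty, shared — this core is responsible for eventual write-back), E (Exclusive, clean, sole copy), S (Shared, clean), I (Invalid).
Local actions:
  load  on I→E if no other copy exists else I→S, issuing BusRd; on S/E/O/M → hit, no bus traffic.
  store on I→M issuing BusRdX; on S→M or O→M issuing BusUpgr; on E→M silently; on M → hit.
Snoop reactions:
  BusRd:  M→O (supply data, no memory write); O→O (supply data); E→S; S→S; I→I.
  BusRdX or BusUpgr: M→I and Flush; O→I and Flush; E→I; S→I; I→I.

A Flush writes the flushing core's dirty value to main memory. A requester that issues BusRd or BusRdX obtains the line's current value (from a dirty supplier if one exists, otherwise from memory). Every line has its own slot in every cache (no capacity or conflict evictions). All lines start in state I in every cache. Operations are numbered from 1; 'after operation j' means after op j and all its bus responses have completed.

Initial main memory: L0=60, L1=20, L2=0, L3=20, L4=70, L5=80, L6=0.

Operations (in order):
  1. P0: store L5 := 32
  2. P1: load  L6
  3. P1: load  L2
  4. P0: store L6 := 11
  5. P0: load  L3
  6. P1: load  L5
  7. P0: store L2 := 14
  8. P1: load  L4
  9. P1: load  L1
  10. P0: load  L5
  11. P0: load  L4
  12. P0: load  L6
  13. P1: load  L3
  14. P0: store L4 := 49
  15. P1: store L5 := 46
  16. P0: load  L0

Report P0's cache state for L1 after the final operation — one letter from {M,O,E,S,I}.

[1] P0: store L5 := 32 | P0:M(32), P1:I | bus: BusRdX
[2] P1: load  L6 | P0:I, P1:E(0) | bus: BusRd
[3] P1: load  L2 | P0:I, P1:E(0) | bus: BusRd
[4] P0: store L6 := 11 | P0:M(11), P1:I | bus: BusRdX
[5] P0: load  L3 | P0:E(20), P1:I | bus: BusRd
[6] P1: load  L5 | P0:O(32), P1:S(32) | bus: BusRd
[7] P0: store L2 := 14 | P0:M(14), P1:I | bus: BusRdX
[8] P1: load  L4 | P0:I, P1:E(70) | bus: BusRd
[9] P1: load  L1 | P0:I, P1:E(20) | bus: BusRd
[10] P0: load  L5 | P0:O(32), P1:S(32) | bus: none
[11] P0: load  L4 | P0:S(70), P1:S(70) | bus: BusRd
[12] P0: load  L6 | P0:M(11), P1:I | bus: none
[13] P1: load  L3 | P0:S(20), P1:S(20) | bus: BusRd
[14] P0: store L4 := 49 | P0:M(49), P1:I | bus: BusUpgr
[15] P1: store L5 := 46 | P0:I, P1:M(46) | bus: BusUpgr,Flush
[16] P0: load  L0 | P0:E(60), P1:I | bus: BusRd

state = I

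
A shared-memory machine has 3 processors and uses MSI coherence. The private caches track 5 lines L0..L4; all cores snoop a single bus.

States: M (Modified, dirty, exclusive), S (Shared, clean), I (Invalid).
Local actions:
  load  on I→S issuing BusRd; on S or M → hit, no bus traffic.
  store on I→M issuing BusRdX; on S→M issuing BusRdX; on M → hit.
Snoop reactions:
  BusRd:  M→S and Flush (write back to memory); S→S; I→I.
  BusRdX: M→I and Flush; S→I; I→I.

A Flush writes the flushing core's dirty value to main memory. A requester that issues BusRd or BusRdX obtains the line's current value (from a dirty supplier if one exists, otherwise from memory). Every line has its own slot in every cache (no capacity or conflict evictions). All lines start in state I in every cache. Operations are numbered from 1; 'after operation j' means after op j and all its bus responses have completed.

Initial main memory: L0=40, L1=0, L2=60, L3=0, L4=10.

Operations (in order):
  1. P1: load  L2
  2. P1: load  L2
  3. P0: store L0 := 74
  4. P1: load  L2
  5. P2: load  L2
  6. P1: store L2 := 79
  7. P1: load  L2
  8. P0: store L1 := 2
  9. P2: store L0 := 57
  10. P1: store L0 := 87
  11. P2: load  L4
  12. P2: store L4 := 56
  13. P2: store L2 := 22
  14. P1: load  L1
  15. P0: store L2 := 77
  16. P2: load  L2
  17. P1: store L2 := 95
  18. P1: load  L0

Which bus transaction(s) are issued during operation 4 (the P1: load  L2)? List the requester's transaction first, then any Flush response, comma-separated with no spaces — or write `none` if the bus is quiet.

bus = none

  op1 P1: load  L2 → I/S/I on L2; bus BusRd; mem=60
  op2 P1: load  L2 → I/S/I on L2; bus (none); mem=60
  op3 P0: store L0 := 74 → M/I/I on L0; bus BusRdX; mem=40
  op4 P1: load  L2 → I/S/I on L2; bus (none); mem=60
  op5 P2: load  L2 → I/S/S on L2; bus BusRd; mem=60
  op6 P1: store L2 := 79 → I/M/I on L2; bus BusRdX; mem=60
  op7 P1: load  L2 → I/M/I on L2; bus (none); mem=60
  op8 P0: store L1 := 2 → M/I/I on L1; bus BusRdX; mem=0
  op9 P2: store L0 := 57 → I/I/M on L0; bus BusRdX Flush; mem=74
  op10 P1: store L0 := 87 → I/M/I on L0; bus BusRdX Flush; mem=57
  op11 P2: load  L4 → I/I/S on L4; bus BusRd; mem=10
  op12 P2: store L4 := 56 → I/I/M on L4; bus BusRdX; mem=10
  op13 P2: store L2 := 22 → I/I/M on L2; bus BusRdX Flush; mem=79
  op14 P1: load  L1 → S/S/I on L1; bus BusRd Flush; mem=2
  op15 P0: store L2 := 77 → M/I/I on L2; bus BusRdX Flush; mem=22
  op16 P2: load  L2 → S/I/S on L2; bus BusRd Flush; mem=77
  op17 P1: store L2 := 95 → I/M/I on L2; bus BusRdX; mem=77
  op18 P1: load  L0 → I/M/I on L0; bus (none); mem=57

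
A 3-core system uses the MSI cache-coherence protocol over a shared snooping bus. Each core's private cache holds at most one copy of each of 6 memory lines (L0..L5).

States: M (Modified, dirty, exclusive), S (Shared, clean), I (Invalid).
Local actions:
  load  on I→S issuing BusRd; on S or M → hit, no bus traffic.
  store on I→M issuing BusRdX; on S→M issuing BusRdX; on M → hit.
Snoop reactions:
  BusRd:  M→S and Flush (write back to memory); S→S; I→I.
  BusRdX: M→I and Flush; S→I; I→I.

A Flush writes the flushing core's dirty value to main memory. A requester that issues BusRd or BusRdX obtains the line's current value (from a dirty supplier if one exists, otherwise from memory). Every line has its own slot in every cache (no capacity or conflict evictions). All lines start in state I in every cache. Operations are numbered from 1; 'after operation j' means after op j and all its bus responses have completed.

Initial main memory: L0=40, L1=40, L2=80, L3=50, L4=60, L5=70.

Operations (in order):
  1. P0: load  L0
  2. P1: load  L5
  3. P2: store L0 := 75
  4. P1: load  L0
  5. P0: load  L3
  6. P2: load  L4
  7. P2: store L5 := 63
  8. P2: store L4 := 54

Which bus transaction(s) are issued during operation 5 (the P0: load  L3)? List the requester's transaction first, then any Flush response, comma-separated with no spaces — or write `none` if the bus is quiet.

bus = BusRd

1. P0: load  L0  bus=[BusRd]  L0: P0=S P1=I P2=I  mem[L0]=40
2. P1: load  L5  bus=[BusRd]  L5: P0=I P1=S P2=I  mem[L5]=70
3. P2: store L0 := 75  bus=[BusRdX]  L0: P0=I P1=I P2=M  mem[L0]=40
4. P1: load  L0  bus=[BusRd,Flush]  L0: P0=I P1=S P2=S  mem[L0]=75
5. P0: load  L3  bus=[BusRd]  L3: P0=S P1=I P2=I  mem[L3]=50
6. P2: load  L4  bus=[BusRd]  L4: P0=I P1=I P2=S  mem[L4]=60
7. P2: store L5 := 63  bus=[BusRdX]  L5: P0=I P1=I P2=M  mem[L5]=70
8. P2: store L4 := 54  bus=[BusRdX]  L4: P0=I P1=I P2=M  mem[L4]=60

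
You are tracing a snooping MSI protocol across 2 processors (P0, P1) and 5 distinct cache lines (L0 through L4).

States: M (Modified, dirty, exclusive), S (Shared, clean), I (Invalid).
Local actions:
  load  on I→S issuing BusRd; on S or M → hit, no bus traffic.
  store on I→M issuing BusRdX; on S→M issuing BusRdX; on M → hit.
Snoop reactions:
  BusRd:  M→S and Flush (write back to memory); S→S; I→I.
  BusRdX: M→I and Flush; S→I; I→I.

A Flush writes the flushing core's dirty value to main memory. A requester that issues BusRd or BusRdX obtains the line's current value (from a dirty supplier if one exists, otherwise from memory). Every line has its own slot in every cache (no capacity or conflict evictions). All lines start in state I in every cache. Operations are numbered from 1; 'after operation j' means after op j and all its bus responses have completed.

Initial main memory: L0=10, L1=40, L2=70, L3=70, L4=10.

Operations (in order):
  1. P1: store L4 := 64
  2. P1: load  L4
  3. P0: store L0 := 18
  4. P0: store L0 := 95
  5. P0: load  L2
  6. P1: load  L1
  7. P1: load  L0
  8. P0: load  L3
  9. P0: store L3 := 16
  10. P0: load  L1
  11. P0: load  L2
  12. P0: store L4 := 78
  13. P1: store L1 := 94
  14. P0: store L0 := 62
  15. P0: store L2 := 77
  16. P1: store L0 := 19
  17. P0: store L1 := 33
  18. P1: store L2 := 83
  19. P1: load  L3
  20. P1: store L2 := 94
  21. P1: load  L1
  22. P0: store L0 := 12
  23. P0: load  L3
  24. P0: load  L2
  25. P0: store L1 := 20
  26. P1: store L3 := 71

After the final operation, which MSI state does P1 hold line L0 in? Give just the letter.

state = I

1. P1: store L4 := 64  bus=[BusRdX]  L4: P0=I P1=M  mem[L4]=10
2. P1: load  L4  bus=[-]  L4: P0=I P1=M  mem[L4]=10
3. P0: store L0 := 18  bus=[BusRdX]  L0: P0=M P1=I  mem[L0]=10
4. P0: store L0 := 95  bus=[-]  L0: P0=M P1=I  mem[L0]=10
5. P0: load  L2  bus=[BusRd]  L2: P0=S P1=I  mem[L2]=70
6. P1: load  L1  bus=[BusRd]  L1: P0=I P1=S  mem[L1]=40
7. P1: load  L0  bus=[BusRd,Flush]  L0: P0=S P1=S  mem[L0]=95
8. P0: load  L3  bus=[BusRd]  L3: P0=S P1=I  mem[L3]=70
9. P0: store L3 := 16  bus=[BusRdX]  L3: P0=M P1=I  mem[L3]=70
10. P0: load  L1  bus=[BusRd]  L1: P0=S P1=S  mem[L1]=40
11. P0: load  L2  bus=[-]  L2: P0=S P1=I  mem[L2]=70
12. P0: store L4 := 78  bus=[BusRdX,Flush]  L4: P0=M P1=I  mem[L4]=64
13. P1: store L1 := 94  bus=[BusRdX]  L1: P0=I P1=M  mem[L1]=40
14. P0: store L0 := 62  bus=[BusRdX]  L0: P0=M P1=I  mem[L0]=95
15. P0: store L2 := 77  bus=[BusRdX]  L2: P0=M P1=I  mem[L2]=70
16. P1: store L0 := 19  bus=[BusRdX,Flush]  L0: P0=I P1=M  mem[L0]=62
17. P0: store L1 := 33  bus=[BusRdX,Flush]  L1: P0=M P1=I  mem[L1]=94
18. P1: store L2 := 83  bus=[BusRdX,Flush]  L2: P0=I P1=M  mem[L2]=77
19. P1: load  L3  bus=[BusRd,Flush]  L3: P0=S P1=S  mem[L3]=16
20. P1: store L2 := 94  bus=[-]  L2: P0=I P1=M  mem[L2]=77
21. P1: load  L1  bus=[BusRd,Flush]  L1: P0=S P1=S  mem[L1]=33
22. P0: store L0 := 12  bus=[BusRdX,Flush]  L0: P0=M P1=I  mem[L0]=19
23. P0: load  L3  bus=[-]  L3: P0=S P1=S  mem[L3]=16
24. P0: load  L2  bus=[BusRd,Flush]  L2: P0=S P1=S  mem[L2]=94
25. P0: store L1 := 20  bus=[BusRdX]  L1: P0=M P1=I  mem[L1]=33
26. P1: store L3 := 71  bus=[BusRdX]  L3: P0=I P1=M  mem[L3]=16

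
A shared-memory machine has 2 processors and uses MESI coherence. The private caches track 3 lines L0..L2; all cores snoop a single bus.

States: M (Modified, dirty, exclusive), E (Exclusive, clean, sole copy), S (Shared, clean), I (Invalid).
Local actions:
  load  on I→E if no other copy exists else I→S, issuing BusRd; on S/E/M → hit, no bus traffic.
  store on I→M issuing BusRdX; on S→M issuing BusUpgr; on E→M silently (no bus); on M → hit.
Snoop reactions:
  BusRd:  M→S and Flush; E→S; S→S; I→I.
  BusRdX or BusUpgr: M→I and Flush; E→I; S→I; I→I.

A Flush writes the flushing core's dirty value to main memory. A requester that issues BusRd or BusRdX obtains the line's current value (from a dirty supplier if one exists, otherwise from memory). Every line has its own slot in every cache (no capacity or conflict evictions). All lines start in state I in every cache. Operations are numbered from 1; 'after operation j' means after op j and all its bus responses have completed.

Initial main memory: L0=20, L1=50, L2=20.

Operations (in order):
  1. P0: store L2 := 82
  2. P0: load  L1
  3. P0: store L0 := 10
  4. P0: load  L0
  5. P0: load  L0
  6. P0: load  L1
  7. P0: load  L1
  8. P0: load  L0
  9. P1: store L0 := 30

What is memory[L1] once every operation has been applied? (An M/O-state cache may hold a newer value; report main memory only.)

memory[L1] = 50

step 1: P0: store L2 := 82  ⟶  MI  (L2)  txn=BusRdX  M[L2]=20
step 2: P0: load  L1  ⟶  EI  (L1)  txn=BusRd  M[L1]=50
step 3: P0: store L0 := 10  ⟶  MI  (L0)  txn=BusRdX  M[L0]=20
step 4: P0: load  L0  ⟶  MI  (L0)  txn=∅  M[L0]=20
step 5: P0: load  L0  ⟶  MI  (L0)  txn=∅  M[L0]=20
step 6: P0: load  L1  ⟶  EI  (L1)  txn=∅  M[L1]=50
step 7: P0: load  L1  ⟶  EI  (L1)  txn=∅  M[L1]=50
step 8: P0: load  L0  ⟶  MI  (L0)  txn=∅  M[L0]=20
step 9: P1: store L0 := 30  ⟶  IM  (L0)  txn=BusRdX+Flush  M[L0]=10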